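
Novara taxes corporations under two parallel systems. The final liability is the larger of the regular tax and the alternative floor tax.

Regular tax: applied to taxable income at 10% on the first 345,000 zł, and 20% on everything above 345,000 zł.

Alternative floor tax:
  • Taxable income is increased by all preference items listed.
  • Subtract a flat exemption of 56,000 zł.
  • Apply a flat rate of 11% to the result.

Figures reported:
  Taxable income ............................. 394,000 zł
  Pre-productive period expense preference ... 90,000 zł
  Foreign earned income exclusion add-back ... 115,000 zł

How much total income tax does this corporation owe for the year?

59,730 zł

Alternative floor tax:
  Adjusted income: 394,000 zł + 90,000 zł + 115,000 zł = 599,000 zł
  Less exemption 56,000 zł → base 543,000 zł
  543,000 zł × 11% = 59,730 zł

Regular tax:
  345,000 zł × 10% = 34,500 zł
  49,000 zł × 20% = 9,800 zł
  → 44,300 zł

59,730 zł > 44,300 zł, so the alternative floor tax is the binding amount.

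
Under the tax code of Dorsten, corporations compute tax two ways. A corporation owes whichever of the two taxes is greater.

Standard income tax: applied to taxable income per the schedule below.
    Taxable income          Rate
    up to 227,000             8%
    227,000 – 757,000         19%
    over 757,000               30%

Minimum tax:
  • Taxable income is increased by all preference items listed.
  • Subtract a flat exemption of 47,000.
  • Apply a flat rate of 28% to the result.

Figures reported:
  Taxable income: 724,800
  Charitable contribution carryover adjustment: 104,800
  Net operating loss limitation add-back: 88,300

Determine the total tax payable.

Minimum tax:
  Adjusted income: 724,800 + 104,800 + 88,300 = 917,900
  Less exemption 47,000 → base 870,900
  870,900 × 28% = 243,852

Standard income tax:
  227,000 × 8% = 18,160
  497,800 × 19% = 94,582
  → 112,742

243,852 > 112,742, so the minimum tax is the binding amount.

243,852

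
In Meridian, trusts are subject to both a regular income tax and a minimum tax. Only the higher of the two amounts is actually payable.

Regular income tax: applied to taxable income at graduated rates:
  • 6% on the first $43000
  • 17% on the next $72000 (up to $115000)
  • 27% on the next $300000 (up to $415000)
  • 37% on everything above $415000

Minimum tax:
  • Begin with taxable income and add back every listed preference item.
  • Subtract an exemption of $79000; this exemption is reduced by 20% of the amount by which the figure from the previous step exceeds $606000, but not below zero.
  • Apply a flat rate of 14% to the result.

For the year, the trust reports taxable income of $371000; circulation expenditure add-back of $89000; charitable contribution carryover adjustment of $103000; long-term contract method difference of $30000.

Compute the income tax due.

$83940

Minimum tax:
  Adjusted income: $371000 + $89000 + $103000 + $30000 = $593000
  Exemption: $593000 ≤ $606000, so full $79000 applies
  Base: $593000 − $79000 = $514000
  $514000 × 14% = $71960

Regular income tax:
  $43000 × 6% = $2580
  $72000 × 17% = $12240
  $256000 × 27% = $69120
  → $83940

$83940 > $71960, so the regular income tax governs.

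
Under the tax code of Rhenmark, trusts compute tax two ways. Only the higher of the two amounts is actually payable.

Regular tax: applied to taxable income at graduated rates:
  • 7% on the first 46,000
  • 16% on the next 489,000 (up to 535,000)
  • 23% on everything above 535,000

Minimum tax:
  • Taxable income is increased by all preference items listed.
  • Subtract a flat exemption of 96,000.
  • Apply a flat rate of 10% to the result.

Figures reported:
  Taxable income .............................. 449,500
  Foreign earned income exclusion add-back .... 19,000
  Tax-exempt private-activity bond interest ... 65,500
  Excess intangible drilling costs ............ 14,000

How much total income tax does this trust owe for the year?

67,780

Regular tax:
  46,000 × 7% = 3,220
  403,500 × 16% = 64,560
  → 67,780

Minimum tax:
  Adjusted income: 449,500 + 19,000 + 65,500 + 14,000 = 548,000
  Less exemption 96,000 → base 452,000
  452,000 × 10% = 45,200

67,780 > 45,200, so the regular tax governs.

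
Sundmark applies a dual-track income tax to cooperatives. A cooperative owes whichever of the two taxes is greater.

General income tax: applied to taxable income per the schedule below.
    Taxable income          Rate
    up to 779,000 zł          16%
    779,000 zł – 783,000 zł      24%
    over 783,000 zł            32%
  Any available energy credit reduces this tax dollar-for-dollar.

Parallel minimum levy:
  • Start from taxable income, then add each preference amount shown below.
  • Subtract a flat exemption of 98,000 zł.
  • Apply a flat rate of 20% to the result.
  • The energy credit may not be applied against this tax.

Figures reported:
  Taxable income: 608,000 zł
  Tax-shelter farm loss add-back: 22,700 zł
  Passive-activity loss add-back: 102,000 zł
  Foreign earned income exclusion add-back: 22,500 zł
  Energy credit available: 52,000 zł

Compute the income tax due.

131,440 zł

General income tax:
  608,000 zł × 16% = 97,280 zł
  Less energy credit 52,000 zł → 45,280 zł

Parallel minimum levy:
  Adjusted income: 608,000 zł + 22,700 zł + 102,000 zł + 22,500 zł = 755,200 zł
  Less exemption 98,000 zł → base 657,200 zł
  657,200 zł × 20% = 131,440 zł

131,440 zł > 45,280 zł, so the parallel minimum levy is the binding amount.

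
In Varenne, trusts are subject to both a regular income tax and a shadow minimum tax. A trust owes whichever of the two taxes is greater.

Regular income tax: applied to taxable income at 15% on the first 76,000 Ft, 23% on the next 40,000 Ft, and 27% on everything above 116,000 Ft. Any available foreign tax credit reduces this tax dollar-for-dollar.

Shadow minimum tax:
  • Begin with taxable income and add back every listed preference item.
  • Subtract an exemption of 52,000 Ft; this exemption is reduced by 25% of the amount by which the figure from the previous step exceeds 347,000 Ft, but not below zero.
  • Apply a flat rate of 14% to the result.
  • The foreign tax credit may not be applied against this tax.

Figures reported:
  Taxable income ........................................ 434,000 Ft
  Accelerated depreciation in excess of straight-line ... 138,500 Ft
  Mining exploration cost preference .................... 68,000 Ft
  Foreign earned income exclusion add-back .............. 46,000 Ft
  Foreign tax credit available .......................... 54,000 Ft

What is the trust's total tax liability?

Regular income tax:
  76,000 Ft × 15% = 11,400 Ft
  40,000 Ft × 23% = 9,200 Ft
  318,000 Ft × 27% = 85,860 Ft
  → 106,460 Ft
  Less foreign tax credit 54,000 Ft → 52,460 Ft

Shadow minimum tax:
  Adjusted income: 434,000 Ft + 138,500 Ft + 68,000 Ft + 46,000 Ft = 686,500 Ft
  Exemption: 25% × (686,500 Ft − 347,000 Ft) = 84,875 Ft ≥ 52,000 Ft, so the exemption is fully phased out
  Base: 686,500 Ft − 0 Ft = 686,500 Ft
  686,500 Ft × 14% = 96,110 Ft

96,110 Ft > 52,460 Ft, so the shadow minimum tax is the binding amount.

96,110 Ft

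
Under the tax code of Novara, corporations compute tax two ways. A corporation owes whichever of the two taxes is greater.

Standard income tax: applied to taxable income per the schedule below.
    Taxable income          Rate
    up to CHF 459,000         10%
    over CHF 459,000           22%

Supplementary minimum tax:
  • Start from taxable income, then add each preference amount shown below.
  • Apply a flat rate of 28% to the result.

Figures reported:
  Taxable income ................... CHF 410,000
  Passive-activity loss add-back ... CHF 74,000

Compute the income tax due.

CHF 135,520

Supplementary minimum tax:
  Adjusted income: CHF 410,000 + CHF 74,000 = CHF 484,000
  CHF 484,000 × 28% = CHF 135,520

Standard income tax:
  CHF 410,000 × 10% = CHF 41,000

CHF 135,520 > CHF 41,000, so the supplementary minimum tax is the binding amount.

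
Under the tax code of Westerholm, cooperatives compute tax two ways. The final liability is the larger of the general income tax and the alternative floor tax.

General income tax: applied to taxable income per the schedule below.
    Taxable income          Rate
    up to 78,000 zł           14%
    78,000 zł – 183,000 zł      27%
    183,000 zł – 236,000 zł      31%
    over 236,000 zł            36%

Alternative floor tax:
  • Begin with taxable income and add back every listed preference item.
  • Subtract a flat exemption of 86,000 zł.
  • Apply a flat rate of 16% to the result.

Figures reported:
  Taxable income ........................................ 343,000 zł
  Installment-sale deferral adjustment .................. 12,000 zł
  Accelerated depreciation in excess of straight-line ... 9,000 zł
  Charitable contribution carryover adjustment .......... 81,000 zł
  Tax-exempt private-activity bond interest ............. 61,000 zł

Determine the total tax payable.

94,220 zł

General income tax:
  78,000 zł × 14% = 10,920 zł
  105,000 zł × 27% = 28,350 zł
  53,000 zł × 31% = 16,430 zł
  107,000 zł × 36% = 38,520 zł
  → 94,220 zł

Alternative floor tax:
  Adjusted income: 343,000 zł + 12,000 zł + 9,000 zł + 81,000 zł + 61,000 zł = 506,000 zł
  Less exemption 86,000 zł → base 420,000 zł
  420,000 zł × 16% = 67,200 zł

94,220 zł > 67,200 zł, so the general income tax governs.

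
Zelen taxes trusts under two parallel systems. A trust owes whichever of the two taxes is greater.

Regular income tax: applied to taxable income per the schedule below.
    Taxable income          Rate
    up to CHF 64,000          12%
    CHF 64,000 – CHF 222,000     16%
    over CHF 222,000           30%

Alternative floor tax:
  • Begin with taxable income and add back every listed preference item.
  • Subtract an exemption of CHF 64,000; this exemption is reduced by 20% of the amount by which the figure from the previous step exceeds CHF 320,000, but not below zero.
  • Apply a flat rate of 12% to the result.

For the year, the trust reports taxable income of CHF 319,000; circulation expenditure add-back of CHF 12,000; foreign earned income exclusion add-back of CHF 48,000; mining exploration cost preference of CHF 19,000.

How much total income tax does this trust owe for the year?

Alternative floor tax:
  Adjusted income: CHF 319,000 + CHF 12,000 + CHF 48,000 + CHF 19,000 = CHF 398,000
  Exemption: CHF 64,000 − 20% × (CHF 398,000 − CHF 320,000) = CHF 64,000 − CHF 15,600 = CHF 48,400
  Base: CHF 398,000 − CHF 48,400 = CHF 349,600
  CHF 349,600 × 12% = CHF 41,952

Regular income tax:
  CHF 64,000 × 12% = CHF 7,680
  CHF 158,000 × 16% = CHF 25,280
  CHF 97,000 × 30% = CHF 29,100
  → CHF 62,060

CHF 62,060 > CHF 41,952, so the regular income tax governs.

CHF 62,060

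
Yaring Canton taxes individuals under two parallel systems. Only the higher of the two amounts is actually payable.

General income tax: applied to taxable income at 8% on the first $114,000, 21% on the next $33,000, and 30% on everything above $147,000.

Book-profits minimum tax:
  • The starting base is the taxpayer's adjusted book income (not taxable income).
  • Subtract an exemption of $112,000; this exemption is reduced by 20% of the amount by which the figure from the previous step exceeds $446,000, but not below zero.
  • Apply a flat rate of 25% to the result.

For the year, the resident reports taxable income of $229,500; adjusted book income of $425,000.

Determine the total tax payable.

Book-profits minimum tax:
  Base (adjusted book income): $425,000
  Exemption: $425,000 ≤ $446,000, so full $112,000 applies
  Base: $425,000 − $112,000 = $313,000
  $313,000 × 25% = $78,250

General income tax:
  $114,000 × 8% = $9,120
  $33,000 × 21% = $6,930
  $82,500 × 30% = $24,750
  → $40,800

$78,250 > $40,800, so the book-profits minimum tax is the binding amount.

$78,250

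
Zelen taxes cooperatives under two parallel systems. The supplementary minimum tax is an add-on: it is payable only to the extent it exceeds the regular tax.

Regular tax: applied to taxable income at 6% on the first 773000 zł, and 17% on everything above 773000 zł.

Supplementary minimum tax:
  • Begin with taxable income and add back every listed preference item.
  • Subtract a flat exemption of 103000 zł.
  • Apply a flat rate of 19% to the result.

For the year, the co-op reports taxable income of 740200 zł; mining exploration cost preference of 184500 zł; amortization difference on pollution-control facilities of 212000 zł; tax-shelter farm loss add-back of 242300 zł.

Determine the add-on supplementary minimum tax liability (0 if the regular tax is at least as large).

198028 zł

Regular tax:
  740200 zł × 6% = 44412 zł

Supplementary minimum tax:
  Adjusted income: 740200 zł + 184500 zł + 212000 zł + 242300 zł = 1379000 zł
  Less exemption 103000 zł → base 1276000 zł
  1276000 zł × 19% = 242440 zł

Excess of supplementary minimum tax over regular tax: 242440 zł − 44412 zł = 198028 zł.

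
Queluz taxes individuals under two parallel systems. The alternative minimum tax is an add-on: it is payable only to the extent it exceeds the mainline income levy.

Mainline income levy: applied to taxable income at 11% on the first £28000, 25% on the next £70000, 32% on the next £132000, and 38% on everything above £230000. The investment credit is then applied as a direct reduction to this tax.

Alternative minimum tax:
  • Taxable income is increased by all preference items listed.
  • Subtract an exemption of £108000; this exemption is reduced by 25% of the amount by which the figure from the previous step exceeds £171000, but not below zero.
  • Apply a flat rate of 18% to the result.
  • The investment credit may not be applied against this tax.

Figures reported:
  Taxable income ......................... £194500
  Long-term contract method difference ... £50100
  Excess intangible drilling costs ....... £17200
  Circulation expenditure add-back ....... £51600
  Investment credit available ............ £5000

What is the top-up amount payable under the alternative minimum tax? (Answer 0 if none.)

Alternative minimum tax:
  Adjusted income: £194500 + £50100 + £17200 + £51600 = £313400
  Exemption: £108000 − 25% × (£313400 − £171000) = £108000 − £35600 = £72400
  Base: £313400 − £72400 = £241000
  £241000 × 18% = £43380

Mainline income levy:
  £28000 × 11% = £3080
  £70000 × 25% = £17500
  £96500 × 32% = £30880
  → £51460
  Less investment credit £5000 → £46460

£43380 ≤ £46460, so no add-on is due.

£0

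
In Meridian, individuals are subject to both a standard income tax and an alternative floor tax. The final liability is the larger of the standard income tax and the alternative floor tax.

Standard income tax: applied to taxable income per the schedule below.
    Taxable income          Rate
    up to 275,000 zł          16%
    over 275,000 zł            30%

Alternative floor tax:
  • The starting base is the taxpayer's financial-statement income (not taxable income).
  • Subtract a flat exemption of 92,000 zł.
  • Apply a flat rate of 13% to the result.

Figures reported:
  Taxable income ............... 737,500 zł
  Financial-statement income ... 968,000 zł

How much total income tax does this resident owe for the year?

182,750 zł

Standard income tax:
  275,000 zł × 16% = 44,000 zł
  462,500 zł × 30% = 138,750 zł
  → 182,750 zł

Alternative floor tax:
  Base (financial-statement income): 968,000 zł
  Less exemption 92,000 zł → base 876,000 zł
  876,000 zł × 13% = 113,880 zł

182,750 zł > 113,880 zł, so the standard income tax governs.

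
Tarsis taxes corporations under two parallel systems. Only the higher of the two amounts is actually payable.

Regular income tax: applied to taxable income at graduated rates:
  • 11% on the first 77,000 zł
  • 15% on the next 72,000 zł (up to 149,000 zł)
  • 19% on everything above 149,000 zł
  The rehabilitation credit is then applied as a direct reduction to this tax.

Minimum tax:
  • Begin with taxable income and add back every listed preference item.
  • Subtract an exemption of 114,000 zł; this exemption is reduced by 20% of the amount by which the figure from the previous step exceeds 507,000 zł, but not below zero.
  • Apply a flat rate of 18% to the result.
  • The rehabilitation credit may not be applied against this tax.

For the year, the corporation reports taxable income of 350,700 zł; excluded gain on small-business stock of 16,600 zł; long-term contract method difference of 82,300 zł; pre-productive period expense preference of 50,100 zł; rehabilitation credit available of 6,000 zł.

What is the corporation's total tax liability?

Regular income tax:
  77,000 zł × 11% = 8,470 zł
  72,000 zł × 15% = 10,800 zł
  201,700 zł × 19% = 38,323 zł
  → 57,593 zł
  Less rehabilitation credit 6,000 zł → 51,593 zł

Minimum tax:
  Adjusted income: 350,700 zł + 16,600 zł + 82,300 zł + 50,100 zł = 499,700 zł
  Exemption: 499,700 zł ≤ 507,000 zł, so full 114,000 zł applies
  Base: 499,700 zł − 114,000 zł = 385,700 zł
  385,700 zł × 18% = 69,426 zł

69,426 zł > 51,593 zł, so the minimum tax is the binding amount.

69,426 zł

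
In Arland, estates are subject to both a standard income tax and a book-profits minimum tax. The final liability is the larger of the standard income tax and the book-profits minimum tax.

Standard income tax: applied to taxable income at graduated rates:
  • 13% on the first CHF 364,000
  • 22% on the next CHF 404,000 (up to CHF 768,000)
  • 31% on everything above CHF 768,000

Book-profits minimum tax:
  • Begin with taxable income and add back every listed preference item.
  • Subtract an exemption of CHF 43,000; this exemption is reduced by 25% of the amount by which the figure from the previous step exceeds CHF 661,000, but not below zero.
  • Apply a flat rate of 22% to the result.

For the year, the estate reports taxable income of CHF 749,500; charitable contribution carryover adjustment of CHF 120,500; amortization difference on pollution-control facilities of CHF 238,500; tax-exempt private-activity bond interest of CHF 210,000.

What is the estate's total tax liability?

CHF 290,070

Standard income tax:
  CHF 364,000 × 13% = CHF 47,320
  CHF 385,500 × 22% = CHF 84,810
  → CHF 132,130

Book-profits minimum tax:
  Adjusted income: CHF 749,500 + CHF 120,500 + CHF 238,500 + CHF 210,000 = CHF 1,318,500
  Exemption: 25% × (CHF 1,318,500 − CHF 661,000) = CHF 164,375 ≥ CHF 43,000, so the exemption is fully phased out
  Base: CHF 1,318,500 − CHF 0 = CHF 1,318,500
  CHF 1,318,500 × 22% = CHF 290,070

CHF 290,070 > CHF 132,130, so the book-profits minimum tax is the binding amount.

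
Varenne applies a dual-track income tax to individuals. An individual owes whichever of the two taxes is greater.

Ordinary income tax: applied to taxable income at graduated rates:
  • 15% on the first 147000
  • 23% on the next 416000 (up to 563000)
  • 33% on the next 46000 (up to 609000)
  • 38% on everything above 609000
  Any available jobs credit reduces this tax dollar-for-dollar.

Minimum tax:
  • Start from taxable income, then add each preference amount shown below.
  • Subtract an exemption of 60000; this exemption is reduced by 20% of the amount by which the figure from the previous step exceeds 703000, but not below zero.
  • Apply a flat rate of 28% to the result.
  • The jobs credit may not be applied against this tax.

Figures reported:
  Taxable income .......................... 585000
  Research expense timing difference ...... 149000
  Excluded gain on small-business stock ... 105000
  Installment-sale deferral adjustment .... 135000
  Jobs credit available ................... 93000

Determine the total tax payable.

Minimum tax:
  Adjusted income: 585000 + 149000 + 105000 + 135000 = 974000
  Exemption: 60000 − 20% × (974000 − 703000) = 60000 − 54200 = 5800
  Base: 974000 − 5800 = 968200
  968200 × 28% = 271096

Ordinary income tax:
  147000 × 15% = 22050
  416000 × 23% = 95680
  22000 × 33% = 7260
  → 124990
  Less jobs credit 93000 → 31990

271096 > 31990, so the minimum tax is the binding amount.

271096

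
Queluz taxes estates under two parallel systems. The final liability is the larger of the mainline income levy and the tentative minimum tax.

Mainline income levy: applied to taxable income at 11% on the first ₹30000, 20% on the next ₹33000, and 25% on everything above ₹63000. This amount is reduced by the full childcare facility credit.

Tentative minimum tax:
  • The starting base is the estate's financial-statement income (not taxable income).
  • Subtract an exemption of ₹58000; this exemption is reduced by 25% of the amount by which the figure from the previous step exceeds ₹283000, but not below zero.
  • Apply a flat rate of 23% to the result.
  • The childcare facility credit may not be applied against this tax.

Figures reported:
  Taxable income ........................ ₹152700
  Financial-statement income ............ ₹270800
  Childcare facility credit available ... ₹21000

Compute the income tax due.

Mainline income levy:
  ₹30000 × 11% = ₹3300
  ₹33000 × 20% = ₹6600
  ₹89700 × 25% = ₹22425
  → ₹32325
  Less childcare facility credit ₹21000 → ₹11325

Tentative minimum tax:
  Base (financial-statement income): ₹270800
  Exemption: ₹270800 ≤ ₹283000, so full ₹58000 applies
  Base: ₹270800 − ₹58000 = ₹212800
  ₹212800 × 23% = ₹48944

₹48944 > ₹11325, so the tentative minimum tax is the binding amount.

₹48944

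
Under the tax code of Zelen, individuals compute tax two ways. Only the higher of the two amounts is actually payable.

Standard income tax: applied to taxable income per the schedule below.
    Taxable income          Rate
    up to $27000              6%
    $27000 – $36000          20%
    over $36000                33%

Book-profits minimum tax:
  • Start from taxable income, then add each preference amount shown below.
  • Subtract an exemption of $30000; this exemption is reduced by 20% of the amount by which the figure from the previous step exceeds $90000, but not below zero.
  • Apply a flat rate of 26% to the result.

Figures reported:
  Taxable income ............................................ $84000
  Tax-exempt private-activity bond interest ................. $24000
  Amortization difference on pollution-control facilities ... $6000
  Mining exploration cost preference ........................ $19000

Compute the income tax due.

Standard income tax:
  $27000 × 6% = $1620
  $9000 × 20% = $1800
  $48000 × 33% = $15840
  → $19260

Book-profits minimum tax:
  Adjusted income: $84000 + $24000 + $6000 + $19000 = $133000
  Exemption: $30000 − 20% × ($133000 − $90000) = $30000 − $8600 = $21400
  Base: $133000 − $21400 = $111600
  $111600 × 26% = $29016

$29016 > $19260, so the book-profits minimum tax is the binding amount.

$29016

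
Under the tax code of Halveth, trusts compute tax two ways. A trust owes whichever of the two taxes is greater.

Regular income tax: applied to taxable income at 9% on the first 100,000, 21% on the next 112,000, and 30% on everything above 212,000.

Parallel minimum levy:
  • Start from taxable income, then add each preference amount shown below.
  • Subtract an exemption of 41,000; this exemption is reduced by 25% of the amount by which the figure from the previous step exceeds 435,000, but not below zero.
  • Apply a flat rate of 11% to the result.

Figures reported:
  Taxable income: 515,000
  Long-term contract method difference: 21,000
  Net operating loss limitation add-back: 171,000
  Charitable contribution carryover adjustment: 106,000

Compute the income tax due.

123,420

Parallel minimum levy:
  Adjusted income: 515,000 + 21,000 + 171,000 + 106,000 = 813,000
  Exemption: 25% × (813,000 − 435,000) = 94,500 ≥ 41,000, so the exemption is fully phased out
  Base: 813,000 − 0 = 813,000
  813,000 × 11% = 89,430

Regular income tax:
  100,000 × 9% = 9,000
  112,000 × 21% = 23,520
  303,000 × 30% = 90,900
  → 123,420

123,420 > 89,430, so the regular income tax governs.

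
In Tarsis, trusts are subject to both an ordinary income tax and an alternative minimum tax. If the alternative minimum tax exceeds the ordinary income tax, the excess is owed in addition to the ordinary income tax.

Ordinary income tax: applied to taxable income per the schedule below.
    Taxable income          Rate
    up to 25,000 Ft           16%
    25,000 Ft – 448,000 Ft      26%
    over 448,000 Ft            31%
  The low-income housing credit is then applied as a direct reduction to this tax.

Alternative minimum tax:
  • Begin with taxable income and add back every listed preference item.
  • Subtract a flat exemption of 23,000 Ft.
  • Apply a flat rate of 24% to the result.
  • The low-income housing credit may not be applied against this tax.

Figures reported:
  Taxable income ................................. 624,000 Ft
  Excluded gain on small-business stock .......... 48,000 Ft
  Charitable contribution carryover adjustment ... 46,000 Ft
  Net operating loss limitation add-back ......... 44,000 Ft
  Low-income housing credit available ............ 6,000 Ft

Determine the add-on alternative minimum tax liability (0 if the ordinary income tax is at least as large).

Alternative minimum tax:
  Adjusted income: 624,000 Ft + 48,000 Ft + 46,000 Ft + 44,000 Ft = 762,000 Ft
  Less exemption 23,000 Ft → base 739,000 Ft
  739,000 Ft × 24% = 177,360 Ft

Ordinary income tax:
  25,000 Ft × 16% = 4,000 Ft
  423,000 Ft × 26% = 109,980 Ft
  176,000 Ft × 31% = 54,560 Ft
  → 168,540 Ft
  Less low-income housing credit 6,000 Ft → 162,540 Ft

Excess of alternative minimum tax over ordinary income tax: 177,360 Ft − 162,540 Ft = 14,820 Ft.

14,820 Ft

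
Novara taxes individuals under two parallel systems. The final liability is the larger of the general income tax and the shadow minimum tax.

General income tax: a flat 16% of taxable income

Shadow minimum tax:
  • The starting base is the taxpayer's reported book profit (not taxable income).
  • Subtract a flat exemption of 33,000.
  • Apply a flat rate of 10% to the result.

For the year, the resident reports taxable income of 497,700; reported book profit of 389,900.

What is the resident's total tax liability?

79,632

General income tax:
  497,700 × 16% = 79,632

Shadow minimum tax:
  Base (reported book profit): 389,900
  Less exemption 33,000 → base 356,900
  356,900 × 10% = 35,690

79,632 > 35,690, so the general income tax governs.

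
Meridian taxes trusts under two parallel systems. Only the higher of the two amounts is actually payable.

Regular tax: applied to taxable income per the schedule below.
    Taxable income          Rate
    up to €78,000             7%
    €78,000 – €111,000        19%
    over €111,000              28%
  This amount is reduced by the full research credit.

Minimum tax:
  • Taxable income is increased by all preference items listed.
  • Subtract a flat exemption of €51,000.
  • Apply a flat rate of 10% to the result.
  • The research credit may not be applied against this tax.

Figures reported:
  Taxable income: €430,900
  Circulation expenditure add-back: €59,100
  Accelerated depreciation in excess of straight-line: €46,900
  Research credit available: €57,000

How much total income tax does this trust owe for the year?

€48,590

Minimum tax:
  Adjusted income: €430,900 + €59,100 + €46,900 = €536,900
  Less exemption €51,000 → base €485,900
  €485,900 × 10% = €48,590

Regular tax:
  €78,000 × 7% = €5,460
  €33,000 × 19% = €6,270
  €319,900 × 28% = €89,572
  → €101,302
  Less research credit €57,000 → €44,302

€48,590 > €44,302, so the minimum tax is the binding amount.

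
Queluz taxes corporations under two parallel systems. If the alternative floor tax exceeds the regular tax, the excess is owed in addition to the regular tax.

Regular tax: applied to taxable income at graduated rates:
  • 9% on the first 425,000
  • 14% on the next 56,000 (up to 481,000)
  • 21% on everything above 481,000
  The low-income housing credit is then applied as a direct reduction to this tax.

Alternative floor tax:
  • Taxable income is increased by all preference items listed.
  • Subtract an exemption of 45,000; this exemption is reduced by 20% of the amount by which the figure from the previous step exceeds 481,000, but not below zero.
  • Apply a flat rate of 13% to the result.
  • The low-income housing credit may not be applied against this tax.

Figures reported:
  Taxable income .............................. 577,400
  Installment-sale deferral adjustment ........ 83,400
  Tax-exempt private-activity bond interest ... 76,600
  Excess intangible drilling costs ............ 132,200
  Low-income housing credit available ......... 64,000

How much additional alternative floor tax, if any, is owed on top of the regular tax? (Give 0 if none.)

110,714

Alternative floor tax:
  Adjusted income: 577,400 + 83,400 + 76,600 + 132,200 = 869,600
  Exemption: 20% × (869,600 − 481,000) = 77,720 ≥ 45,000, so the exemption is fully phased out
  Base: 869,600 − 0 = 869,600
  869,600 × 13% = 113,048

Regular tax:
  425,000 × 9% = 38,250
  56,000 × 14% = 7,840
  96,400 × 21% = 20,244
  → 66,334
  Less low-income housing credit 64,000 → 2,334

Excess of alternative floor tax over regular tax: 113,048 − 2,334 = 110,714.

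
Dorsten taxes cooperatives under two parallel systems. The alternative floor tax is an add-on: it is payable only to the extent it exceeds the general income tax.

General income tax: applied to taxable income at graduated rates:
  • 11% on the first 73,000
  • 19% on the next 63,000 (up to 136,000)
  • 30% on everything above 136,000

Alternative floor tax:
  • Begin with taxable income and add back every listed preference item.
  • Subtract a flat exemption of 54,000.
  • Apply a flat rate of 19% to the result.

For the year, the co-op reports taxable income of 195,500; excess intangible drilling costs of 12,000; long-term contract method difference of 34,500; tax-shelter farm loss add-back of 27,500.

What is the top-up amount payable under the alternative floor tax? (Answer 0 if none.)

3,095

Alternative floor tax:
  Adjusted income: 195,500 + 12,000 + 34,500 + 27,500 = 269,500
  Less exemption 54,000 → base 215,500
  215,500 × 19% = 40,945

General income tax:
  73,000 × 11% = 8,030
  63,000 × 19% = 11,970
  59,500 × 30% = 17,850
  → 37,850

Excess of alternative floor tax over general income tax: 40,945 − 37,850 = 3,095.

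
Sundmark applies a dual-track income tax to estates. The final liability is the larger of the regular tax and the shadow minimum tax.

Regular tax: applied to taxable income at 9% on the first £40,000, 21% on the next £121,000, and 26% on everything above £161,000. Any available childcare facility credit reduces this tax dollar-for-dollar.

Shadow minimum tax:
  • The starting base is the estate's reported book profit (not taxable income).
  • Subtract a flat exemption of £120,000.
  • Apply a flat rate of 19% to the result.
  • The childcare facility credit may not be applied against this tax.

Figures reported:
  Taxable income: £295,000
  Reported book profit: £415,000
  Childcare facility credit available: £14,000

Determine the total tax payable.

£56,050

Regular tax:
  £40,000 × 9% = £3,600
  £121,000 × 21% = £25,410
  £134,000 × 26% = £34,840
  → £63,850
  Less childcare facility credit £14,000 → £49,850

Shadow minimum tax:
  Base (reported book profit): £415,000
  Less exemption £120,000 → base £295,000
  £295,000 × 19% = £56,050

£56,050 > £49,850, so the shadow minimum tax is the binding amount.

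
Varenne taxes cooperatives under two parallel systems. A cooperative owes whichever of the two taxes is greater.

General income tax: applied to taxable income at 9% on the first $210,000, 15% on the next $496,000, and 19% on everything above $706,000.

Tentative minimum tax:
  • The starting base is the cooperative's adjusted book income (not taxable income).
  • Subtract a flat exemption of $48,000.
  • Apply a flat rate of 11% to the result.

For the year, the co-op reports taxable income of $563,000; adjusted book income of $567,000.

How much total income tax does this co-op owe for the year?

General income tax:
  $210,000 × 9% = $18,900
  $353,000 × 15% = $52,950
  → $71,850

Tentative minimum tax:
  Base (adjusted book income): $567,000
  Less exemption $48,000 → base $519,000
  $519,000 × 11% = $57,090

$71,850 > $57,090, so the general income tax governs.

$71,850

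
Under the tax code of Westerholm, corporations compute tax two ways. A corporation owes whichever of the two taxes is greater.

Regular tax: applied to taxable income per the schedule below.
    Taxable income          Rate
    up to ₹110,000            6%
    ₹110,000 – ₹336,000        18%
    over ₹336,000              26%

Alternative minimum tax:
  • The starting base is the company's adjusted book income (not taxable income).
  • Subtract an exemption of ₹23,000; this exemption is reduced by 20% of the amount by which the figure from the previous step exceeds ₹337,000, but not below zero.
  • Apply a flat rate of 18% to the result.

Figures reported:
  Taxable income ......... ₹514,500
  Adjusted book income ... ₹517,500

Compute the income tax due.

₹93,690

Regular tax:
  ₹110,000 × 6% = ₹6,600
  ₹226,000 × 18% = ₹40,680
  ₹178,500 × 26% = ₹46,410
  → ₹93,690

Alternative minimum tax:
  Base (adjusted book income): ₹517,500
  Exemption: 20% × (₹517,500 − ₹337,000) = ₹36,100 ≥ ₹23,000, so the exemption is fully phased out
  Base: ₹517,500 − ₹0 = ₹517,500
  ₹517,500 × 18% = ₹93,150

₹93,690 > ₹93,150, so the regular tax governs.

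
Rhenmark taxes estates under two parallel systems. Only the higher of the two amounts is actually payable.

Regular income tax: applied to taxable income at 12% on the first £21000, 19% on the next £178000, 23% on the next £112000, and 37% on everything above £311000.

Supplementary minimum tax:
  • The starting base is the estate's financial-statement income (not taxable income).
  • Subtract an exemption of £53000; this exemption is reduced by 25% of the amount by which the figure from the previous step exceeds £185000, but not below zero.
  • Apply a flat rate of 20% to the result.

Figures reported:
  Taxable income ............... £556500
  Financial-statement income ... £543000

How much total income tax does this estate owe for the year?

£152935

Regular income tax:
  £21000 × 12% = £2520
  £178000 × 19% = £33820
  £112000 × 23% = £25760
  £245500 × 37% = £90835
  → £152935

Supplementary minimum tax:
  Base (financial-statement income): £543000
  Exemption: 25% × (£543000 − £185000) = £89500 ≥ £53000, so the exemption is fully phased out
  Base: £543000 − £0 = £543000
  £543000 × 20% = £108600

£152935 > £108600, so the regular income tax governs.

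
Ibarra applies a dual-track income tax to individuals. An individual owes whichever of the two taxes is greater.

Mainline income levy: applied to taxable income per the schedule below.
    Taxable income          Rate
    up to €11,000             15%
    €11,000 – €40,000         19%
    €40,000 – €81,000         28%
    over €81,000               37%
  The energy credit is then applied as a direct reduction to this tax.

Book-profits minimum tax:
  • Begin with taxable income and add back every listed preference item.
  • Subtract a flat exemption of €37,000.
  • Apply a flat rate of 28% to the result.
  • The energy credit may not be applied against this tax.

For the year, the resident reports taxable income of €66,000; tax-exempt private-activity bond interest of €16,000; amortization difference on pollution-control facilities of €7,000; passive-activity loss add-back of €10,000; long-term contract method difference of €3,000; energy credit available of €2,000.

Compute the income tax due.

€18,200

Book-profits minimum tax:
  Adjusted income: €66,000 + €16,000 + €7,000 + €10,000 + €3,000 = €102,000
  Less exemption €37,000 → base €65,000
  €65,000 × 28% = €18,200

Mainline income levy:
  €11,000 × 15% = €1,650
  €29,000 × 19% = €5,510
  €26,000 × 28% = €7,280
  → €14,440
  Less energy credit €2,000 → €12,440

€18,200 > €12,440, so the book-profits minimum tax is the binding amount.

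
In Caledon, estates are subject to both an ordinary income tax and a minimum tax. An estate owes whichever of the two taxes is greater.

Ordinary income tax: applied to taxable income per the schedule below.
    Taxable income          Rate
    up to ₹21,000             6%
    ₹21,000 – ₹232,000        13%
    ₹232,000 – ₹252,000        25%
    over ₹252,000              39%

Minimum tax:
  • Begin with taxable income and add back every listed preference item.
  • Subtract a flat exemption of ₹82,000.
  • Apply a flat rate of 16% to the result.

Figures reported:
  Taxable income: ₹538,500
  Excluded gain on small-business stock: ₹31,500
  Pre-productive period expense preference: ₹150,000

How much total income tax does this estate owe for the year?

₹145,425

Ordinary income tax:
  ₹21,000 × 6% = ₹1,260
  ₹211,000 × 13% = ₹27,430
  ₹20,000 × 25% = ₹5,000
  ₹286,500 × 39% = ₹111,735
  → ₹145,425

Minimum tax:
  Adjusted income: ₹538,500 + ₹31,500 + ₹150,000 = ₹720,000
  Less exemption ₹82,000 → base ₹638,000
  ₹638,000 × 16% = ₹102,080

₹145,425 > ₹102,080, so the ordinary income tax governs.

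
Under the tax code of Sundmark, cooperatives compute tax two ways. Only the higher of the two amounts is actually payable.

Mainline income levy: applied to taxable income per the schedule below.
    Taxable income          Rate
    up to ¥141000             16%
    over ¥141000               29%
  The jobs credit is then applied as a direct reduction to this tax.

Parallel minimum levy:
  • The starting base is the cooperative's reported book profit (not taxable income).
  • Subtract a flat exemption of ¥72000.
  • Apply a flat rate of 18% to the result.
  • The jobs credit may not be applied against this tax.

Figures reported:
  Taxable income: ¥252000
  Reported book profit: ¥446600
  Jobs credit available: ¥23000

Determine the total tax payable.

¥67428

Mainline income levy:
  ¥141000 × 16% = ¥22560
  ¥111000 × 29% = ¥32190
  → ¥54750
  Less jobs credit ¥23000 → ¥31750

Parallel minimum levy:
  Base (reported book profit): ¥446600
  Less exemption ¥72000 → base ¥374600
  ¥374600 × 18% = ¥67428

¥67428 > ¥31750, so the parallel minimum levy is the binding amount.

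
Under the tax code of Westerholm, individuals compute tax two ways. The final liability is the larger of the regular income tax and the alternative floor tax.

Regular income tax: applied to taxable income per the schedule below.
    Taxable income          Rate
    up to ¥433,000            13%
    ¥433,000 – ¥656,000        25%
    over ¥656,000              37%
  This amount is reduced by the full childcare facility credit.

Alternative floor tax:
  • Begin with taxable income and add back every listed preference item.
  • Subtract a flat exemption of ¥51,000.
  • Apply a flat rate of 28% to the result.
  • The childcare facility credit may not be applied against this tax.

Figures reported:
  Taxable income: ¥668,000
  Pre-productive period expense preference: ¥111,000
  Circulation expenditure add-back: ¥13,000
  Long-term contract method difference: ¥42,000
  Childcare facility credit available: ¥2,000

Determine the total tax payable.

Alternative floor tax:
  Adjusted income: ¥668,000 + ¥111,000 + ¥13,000 + ¥42,000 = ¥834,000
  Less exemption ¥51,000 → base ¥783,000
  ¥783,000 × 28% = ¥219,240

Regular income tax:
  ¥433,000 × 13% = ¥56,290
  ¥223,000 × 25% = ¥55,750
  ¥12,000 × 37% = ¥4,440
  → ¥116,480
  Less childcare facility credit ¥2,000 → ¥114,480

¥219,240 > ¥114,480, so the alternative floor tax is the binding amount.

¥219,240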